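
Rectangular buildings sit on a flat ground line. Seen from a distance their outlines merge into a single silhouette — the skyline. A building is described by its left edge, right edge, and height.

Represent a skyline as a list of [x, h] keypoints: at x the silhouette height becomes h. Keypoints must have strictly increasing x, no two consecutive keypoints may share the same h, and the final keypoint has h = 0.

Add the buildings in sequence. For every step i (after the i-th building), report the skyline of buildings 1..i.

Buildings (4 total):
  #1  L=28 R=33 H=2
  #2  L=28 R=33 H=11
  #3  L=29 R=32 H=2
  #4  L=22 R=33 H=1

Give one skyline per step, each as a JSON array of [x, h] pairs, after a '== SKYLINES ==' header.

== SKYLINES ==
[[28,2],[33,0]]
[[28,11],[33,0]]
[[28,11],[33,0]]
[[22,1],[28,11],[33,0]]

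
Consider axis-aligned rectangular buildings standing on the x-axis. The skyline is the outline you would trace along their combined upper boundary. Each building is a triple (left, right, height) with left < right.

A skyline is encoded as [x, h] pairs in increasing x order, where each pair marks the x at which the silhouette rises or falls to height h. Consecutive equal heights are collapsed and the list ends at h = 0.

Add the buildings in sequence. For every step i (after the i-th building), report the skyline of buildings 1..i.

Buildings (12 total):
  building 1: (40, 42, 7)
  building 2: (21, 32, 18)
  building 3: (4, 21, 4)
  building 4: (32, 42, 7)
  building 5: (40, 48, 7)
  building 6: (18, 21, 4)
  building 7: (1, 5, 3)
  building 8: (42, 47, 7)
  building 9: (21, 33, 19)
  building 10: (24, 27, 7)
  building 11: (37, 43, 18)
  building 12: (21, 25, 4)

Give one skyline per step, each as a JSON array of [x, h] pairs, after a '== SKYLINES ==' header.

== SKYLINES ==
[[40,7],[42,0]]
[[21,18],[32,0],[40,7],[42,0]]
[[4,4],[21,18],[32,0],[40,7],[42,0]]
[[4,4],[21,18],[32,7],[42,0]]
[[4,4],[21,18],[32,7],[48,0]]
[[4,4],[21,18],[32,7],[48,0]]
[[1,3],[4,4],[21,18],[32,7],[48,0]]
[[1,3],[4,4],[21,18],[32,7],[48,0]]
[[1,3],[4,4],[21,19],[33,7],[48,0]]
[[1,3],[4,4],[21,19],[33,7],[48,0]]
[[1,3],[4,4],[21,19],[33,7],[37,18],[43,7],[48,0]]
[[1,3],[4,4],[21,19],[33,7],[37,18],[43,7],[48,0]]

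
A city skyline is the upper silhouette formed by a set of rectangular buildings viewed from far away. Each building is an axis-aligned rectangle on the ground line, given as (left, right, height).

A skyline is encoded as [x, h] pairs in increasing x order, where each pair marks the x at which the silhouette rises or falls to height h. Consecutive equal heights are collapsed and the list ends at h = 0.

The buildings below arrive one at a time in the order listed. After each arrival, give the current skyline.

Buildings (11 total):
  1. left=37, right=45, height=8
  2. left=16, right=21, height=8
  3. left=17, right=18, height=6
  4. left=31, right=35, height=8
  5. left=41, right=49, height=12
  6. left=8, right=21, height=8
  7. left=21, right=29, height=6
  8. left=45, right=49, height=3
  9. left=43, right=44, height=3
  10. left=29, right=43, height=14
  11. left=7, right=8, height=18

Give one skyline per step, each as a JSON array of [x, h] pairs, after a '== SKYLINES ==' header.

== SKYLINES ==
[[37,8],[45,0]]
[[16,8],[21,0],[37,8],[45,0]]
[[16,8],[21,0],[37,8],[45,0]]
[[16,8],[21,0],[31,8],[35,0],[37,8],[45,0]]
[[16,8],[21,0],[31,8],[35,0],[37,8],[41,12],[49,0]]
[[8,8],[21,0],[31,8],[35,0],[37,8],[41,12],[49,0]]
[[8,8],[21,6],[29,0],[31,8],[35,0],[37,8],[41,12],[49,0]]
[[8,8],[21,6],[29,0],[31,8],[35,0],[37,8],[41,12],[49,0]]
[[8,8],[21,6],[29,0],[31,8],[35,0],[37,8],[41,12],[49,0]]
[[8,8],[21,6],[29,14],[43,12],[49,0]]
[[7,18],[8,8],[21,6],[29,14],[43,12],[49,0]]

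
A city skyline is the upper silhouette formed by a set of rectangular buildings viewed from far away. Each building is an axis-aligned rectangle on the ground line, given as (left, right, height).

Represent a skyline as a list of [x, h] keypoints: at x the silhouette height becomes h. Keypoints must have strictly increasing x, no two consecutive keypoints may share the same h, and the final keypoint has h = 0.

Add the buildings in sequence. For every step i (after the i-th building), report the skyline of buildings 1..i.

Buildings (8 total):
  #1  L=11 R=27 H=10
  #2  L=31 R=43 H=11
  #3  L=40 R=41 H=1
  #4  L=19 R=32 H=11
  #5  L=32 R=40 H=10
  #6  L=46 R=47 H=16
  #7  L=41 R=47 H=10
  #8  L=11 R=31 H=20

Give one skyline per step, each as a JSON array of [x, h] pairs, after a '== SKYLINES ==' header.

== SKYLINES ==
[[11,10],[27,0]]
[[11,10],[27,0],[31,11],[43,0]]
[[11,10],[27,0],[31,11],[43,0]]
[[11,10],[19,11],[43,0]]
[[11,10],[19,11],[43,0]]
[[11,10],[19,11],[43,0],[46,16],[47,0]]
[[11,10],[19,11],[43,10],[46,16],[47,0]]
[[11,20],[31,11],[43,10],[46,16],[47,0]]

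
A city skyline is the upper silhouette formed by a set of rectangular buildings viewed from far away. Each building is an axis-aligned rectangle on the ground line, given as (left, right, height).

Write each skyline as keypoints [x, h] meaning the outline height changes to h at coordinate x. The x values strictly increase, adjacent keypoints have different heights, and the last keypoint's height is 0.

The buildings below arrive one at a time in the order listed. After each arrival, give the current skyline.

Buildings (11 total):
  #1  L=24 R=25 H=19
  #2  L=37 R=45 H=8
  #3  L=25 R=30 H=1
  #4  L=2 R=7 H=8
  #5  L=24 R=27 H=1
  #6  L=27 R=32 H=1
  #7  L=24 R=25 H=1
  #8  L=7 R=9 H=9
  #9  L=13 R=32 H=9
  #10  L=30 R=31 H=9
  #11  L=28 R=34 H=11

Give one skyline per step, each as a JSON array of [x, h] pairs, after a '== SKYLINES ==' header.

== SKYLINES ==
[[24,19],[25,0]]
[[24,19],[25,0],[37,8],[45,0]]
[[24,19],[25,1],[30,0],[37,8],[45,0]]
[[2,8],[7,0],[24,19],[25,1],[30,0],[37,8],[45,0]]
[[2,8],[7,0],[24,19],[25,1],[30,0],[37,8],[45,0]]
[[2,8],[7,0],[24,19],[25,1],[32,0],[37,8],[45,0]]
[[2,8],[7,0],[24,19],[25,1],[32,0],[37,8],[45,0]]
[[2,8],[7,9],[9,0],[24,19],[25,1],[32,0],[37,8],[45,0]]
[[2,8],[7,9],[9,0],[13,9],[24,19],[25,9],[32,0],[37,8],[45,0]]
[[2,8],[7,9],[9,0],[13,9],[24,19],[25,9],[32,0],[37,8],[45,0]]
[[2,8],[7,9],[9,0],[13,9],[24,19],[25,9],[28,11],[34,0],[37,8],[45,0]]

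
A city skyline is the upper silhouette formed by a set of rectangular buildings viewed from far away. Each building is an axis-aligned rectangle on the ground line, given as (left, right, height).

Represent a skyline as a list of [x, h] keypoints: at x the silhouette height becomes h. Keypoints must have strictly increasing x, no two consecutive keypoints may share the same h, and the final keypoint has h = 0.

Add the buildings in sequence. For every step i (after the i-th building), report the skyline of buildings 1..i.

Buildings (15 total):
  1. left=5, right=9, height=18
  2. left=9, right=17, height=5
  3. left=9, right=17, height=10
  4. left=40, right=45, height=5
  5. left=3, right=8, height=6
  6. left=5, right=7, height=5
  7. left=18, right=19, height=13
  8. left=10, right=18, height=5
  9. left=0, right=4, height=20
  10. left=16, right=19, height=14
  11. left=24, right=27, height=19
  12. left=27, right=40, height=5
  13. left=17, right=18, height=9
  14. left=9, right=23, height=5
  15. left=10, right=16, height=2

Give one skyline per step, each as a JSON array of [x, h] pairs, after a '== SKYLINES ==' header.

== SKYLINES ==
[[5,18],[9,0]]
[[5,18],[9,5],[17,0]]
[[5,18],[9,10],[17,0]]
[[5,18],[9,10],[17,0],[40,5],[45,0]]
[[3,6],[5,18],[9,10],[17,0],[40,5],[45,0]]
[[3,6],[5,18],[9,10],[17,0],[40,5],[45,0]]
[[3,6],[5,18],[9,10],[17,0],[18,13],[19,0],[40,5],[45,0]]
[[3,6],[5,18],[9,10],[17,5],[18,13],[19,0],[40,5],[45,0]]
[[0,20],[4,6],[5,18],[9,10],[17,5],[18,13],[19,0],[40,5],[45,0]]
[[0,20],[4,6],[5,18],[9,10],[16,14],[19,0],[40,5],[45,0]]
[[0,20],[4,6],[5,18],[9,10],[16,14],[19,0],[24,19],[27,0],[40,5],[45,0]]
[[0,20],[4,6],[5,18],[9,10],[16,14],[19,0],[24,19],[27,5],[45,0]]
[[0,20],[4,6],[5,18],[9,10],[16,14],[19,0],[24,19],[27,5],[45,0]]
[[0,20],[4,6],[5,18],[9,10],[16,14],[19,5],[23,0],[24,19],[27,5],[45,0]]
[[0,20],[4,6],[5,18],[9,10],[16,14],[19,5],[23,0],[24,19],[27,5],[45,0]]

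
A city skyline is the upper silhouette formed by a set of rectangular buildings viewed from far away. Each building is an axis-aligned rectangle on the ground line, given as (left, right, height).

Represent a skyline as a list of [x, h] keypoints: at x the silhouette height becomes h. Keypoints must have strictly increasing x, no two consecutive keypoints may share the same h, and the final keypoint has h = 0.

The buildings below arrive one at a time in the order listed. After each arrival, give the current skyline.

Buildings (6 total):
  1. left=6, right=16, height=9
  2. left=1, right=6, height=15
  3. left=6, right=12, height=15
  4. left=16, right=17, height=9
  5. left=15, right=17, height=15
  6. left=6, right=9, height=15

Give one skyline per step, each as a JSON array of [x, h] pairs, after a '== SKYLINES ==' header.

== SKYLINES ==
[[6,9],[16,0]]
[[1,15],[6,9],[16,0]]
[[1,15],[12,9],[16,0]]
[[1,15],[12,9],[17,0]]
[[1,15],[12,9],[15,15],[17,0]]
[[1,15],[12,9],[15,15],[17,0]]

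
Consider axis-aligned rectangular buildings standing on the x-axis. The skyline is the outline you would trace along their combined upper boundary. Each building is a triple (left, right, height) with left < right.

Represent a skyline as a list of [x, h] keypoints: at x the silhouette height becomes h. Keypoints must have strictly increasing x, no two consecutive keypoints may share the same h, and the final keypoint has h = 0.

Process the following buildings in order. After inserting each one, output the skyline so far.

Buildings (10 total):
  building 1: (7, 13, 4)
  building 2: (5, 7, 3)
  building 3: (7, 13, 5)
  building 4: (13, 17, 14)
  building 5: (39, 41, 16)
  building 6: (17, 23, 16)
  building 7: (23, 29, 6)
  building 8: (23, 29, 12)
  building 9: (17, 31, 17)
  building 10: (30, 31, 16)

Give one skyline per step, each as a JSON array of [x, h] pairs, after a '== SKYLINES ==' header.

== SKYLINES ==
[[7,4],[13,0]]
[[5,3],[7,4],[13,0]]
[[5,3],[7,5],[13,0]]
[[5,3],[7,5],[13,14],[17,0]]
[[5,3],[7,5],[13,14],[17,0],[39,16],[41,0]]
[[5,3],[7,5],[13,14],[17,16],[23,0],[39,16],[41,0]]
[[5,3],[7,5],[13,14],[17,16],[23,6],[29,0],[39,16],[41,0]]
[[5,3],[7,5],[13,14],[17,16],[23,12],[29,0],[39,16],[41,0]]
[[5,3],[7,5],[13,14],[17,17],[31,0],[39,16],[41,0]]
[[5,3],[7,5],[13,14],[17,17],[31,0],[39,16],[41,0]]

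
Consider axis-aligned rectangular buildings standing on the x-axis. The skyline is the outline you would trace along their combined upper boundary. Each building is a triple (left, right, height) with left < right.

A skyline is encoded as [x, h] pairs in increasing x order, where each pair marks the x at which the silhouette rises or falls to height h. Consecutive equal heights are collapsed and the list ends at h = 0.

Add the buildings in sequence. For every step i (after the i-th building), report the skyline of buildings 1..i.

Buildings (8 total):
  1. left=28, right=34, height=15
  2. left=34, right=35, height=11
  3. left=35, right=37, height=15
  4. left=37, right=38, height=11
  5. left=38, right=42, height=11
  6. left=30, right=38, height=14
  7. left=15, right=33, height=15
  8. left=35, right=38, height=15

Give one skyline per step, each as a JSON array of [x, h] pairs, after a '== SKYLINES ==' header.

== SKYLINES ==
[[28,15],[34,0]]
[[28,15],[34,11],[35,0]]
[[28,15],[34,11],[35,15],[37,0]]
[[28,15],[34,11],[35,15],[37,11],[38,0]]
[[28,15],[34,11],[35,15],[37,11],[42,0]]
[[28,15],[34,14],[35,15],[37,14],[38,11],[42,0]]
[[15,15],[34,14],[35,15],[37,14],[38,11],[42,0]]
[[15,15],[34,14],[35,15],[38,11],[42,0]]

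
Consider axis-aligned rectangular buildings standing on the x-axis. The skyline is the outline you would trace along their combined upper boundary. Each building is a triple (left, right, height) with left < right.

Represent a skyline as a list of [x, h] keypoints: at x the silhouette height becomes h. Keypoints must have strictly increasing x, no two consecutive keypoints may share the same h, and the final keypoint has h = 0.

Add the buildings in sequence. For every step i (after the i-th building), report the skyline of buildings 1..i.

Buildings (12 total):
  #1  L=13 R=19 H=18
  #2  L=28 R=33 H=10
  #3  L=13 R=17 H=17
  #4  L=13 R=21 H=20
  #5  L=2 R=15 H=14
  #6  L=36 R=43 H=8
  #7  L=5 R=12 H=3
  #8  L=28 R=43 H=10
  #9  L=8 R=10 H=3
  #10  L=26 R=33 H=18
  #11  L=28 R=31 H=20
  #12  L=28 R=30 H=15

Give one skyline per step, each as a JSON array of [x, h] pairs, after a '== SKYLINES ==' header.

== SKYLINES ==
[[13,18],[19,0]]
[[13,18],[19,0],[28,10],[33,0]]
[[13,18],[19,0],[28,10],[33,0]]
[[13,20],[21,0],[28,10],[33,0]]
[[2,14],[13,20],[21,0],[28,10],[33,0]]
[[2,14],[13,20],[21,0],[28,10],[33,0],[36,8],[43,0]]
[[2,14],[13,20],[21,0],[28,10],[33,0],[36,8],[43,0]]
[[2,14],[13,20],[21,0],[28,10],[43,0]]
[[2,14],[13,20],[21,0],[28,10],[43,0]]
[[2,14],[13,20],[21,0],[26,18],[33,10],[43,0]]
[[2,14],[13,20],[21,0],[26,18],[28,20],[31,18],[33,10],[43,0]]
[[2,14],[13,20],[21,0],[26,18],[28,20],[31,18],[33,10],[43,0]]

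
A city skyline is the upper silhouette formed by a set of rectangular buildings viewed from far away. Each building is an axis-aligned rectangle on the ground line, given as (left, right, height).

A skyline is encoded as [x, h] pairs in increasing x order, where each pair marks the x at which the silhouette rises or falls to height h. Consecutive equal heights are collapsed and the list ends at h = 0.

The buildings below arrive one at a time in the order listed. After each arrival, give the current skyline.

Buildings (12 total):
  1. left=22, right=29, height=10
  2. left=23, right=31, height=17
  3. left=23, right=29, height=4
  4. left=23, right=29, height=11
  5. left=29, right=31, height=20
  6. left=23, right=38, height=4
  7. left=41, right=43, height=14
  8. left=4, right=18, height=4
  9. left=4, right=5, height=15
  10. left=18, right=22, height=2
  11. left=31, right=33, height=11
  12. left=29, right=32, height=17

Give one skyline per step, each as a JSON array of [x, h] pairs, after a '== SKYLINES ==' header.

== SKYLINES ==
[[22,10],[29,0]]
[[22,10],[23,17],[31,0]]
[[22,10],[23,17],[31,0]]
[[22,10],[23,17],[31,0]]
[[22,10],[23,17],[29,20],[31,0]]
[[22,10],[23,17],[29,20],[31,4],[38,0]]
[[22,10],[23,17],[29,20],[31,4],[38,0],[41,14],[43,0]]
[[4,4],[18,0],[22,10],[23,17],[29,20],[31,4],[38,0],[41,14],[43,0]]
[[4,15],[5,4],[18,0],[22,10],[23,17],[29,20],[31,4],[38,0],[41,14],[43,0]]
[[4,15],[5,4],[18,2],[22,10],[23,17],[29,20],[31,4],[38,0],[41,14],[43,0]]
[[4,15],[5,4],[18,2],[22,10],[23,17],[29,20],[31,11],[33,4],[38,0],[41,14],[43,0]]
[[4,15],[5,4],[18,2],[22,10],[23,17],[29,20],[31,17],[32,11],[33,4],[38,0],[41,14],[43,0]]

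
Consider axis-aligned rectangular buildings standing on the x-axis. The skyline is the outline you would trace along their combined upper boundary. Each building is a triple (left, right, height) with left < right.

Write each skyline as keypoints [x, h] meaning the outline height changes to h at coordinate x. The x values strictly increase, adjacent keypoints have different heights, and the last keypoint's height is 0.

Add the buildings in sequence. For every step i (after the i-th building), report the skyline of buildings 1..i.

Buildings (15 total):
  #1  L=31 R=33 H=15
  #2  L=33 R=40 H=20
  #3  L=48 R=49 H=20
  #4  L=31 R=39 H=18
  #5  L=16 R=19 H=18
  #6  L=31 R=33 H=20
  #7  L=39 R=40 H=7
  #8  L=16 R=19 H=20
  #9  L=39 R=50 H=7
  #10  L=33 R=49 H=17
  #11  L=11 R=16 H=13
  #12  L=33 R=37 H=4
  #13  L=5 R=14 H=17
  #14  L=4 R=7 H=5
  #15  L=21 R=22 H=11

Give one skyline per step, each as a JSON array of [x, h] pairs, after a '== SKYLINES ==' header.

== SKYLINES ==
[[31,15],[33,0]]
[[31,15],[33,20],[40,0]]
[[31,15],[33,20],[40,0],[48,20],[49,0]]
[[31,18],[33,20],[40,0],[48,20],[49,0]]
[[16,18],[19,0],[31,18],[33,20],[40,0],[48,20],[49,0]]
[[16,18],[19,0],[31,20],[40,0],[48,20],[49,0]]
[[16,18],[19,0],[31,20],[40,0],[48,20],[49,0]]
[[16,20],[19,0],[31,20],[40,0],[48,20],[49,0]]
[[16,20],[19,0],[31,20],[40,7],[48,20],[49,7],[50,0]]
[[16,20],[19,0],[31,20],[40,17],[48,20],[49,7],[50,0]]
[[11,13],[16,20],[19,0],[31,20],[40,17],[48,20],[49,7],[50,0]]
[[11,13],[16,20],[19,0],[31,20],[40,17],[48,20],[49,7],[50,0]]
[[5,17],[14,13],[16,20],[19,0],[31,20],[40,17],[48,20],[49,7],[50,0]]
[[4,5],[5,17],[14,13],[16,20],[19,0],[31,20],[40,17],[48,20],[49,7],[50,0]]
[[4,5],[5,17],[14,13],[16,20],[19,0],[21,11],[22,0],[31,20],[40,17],[48,20],[49,7],[50,0]]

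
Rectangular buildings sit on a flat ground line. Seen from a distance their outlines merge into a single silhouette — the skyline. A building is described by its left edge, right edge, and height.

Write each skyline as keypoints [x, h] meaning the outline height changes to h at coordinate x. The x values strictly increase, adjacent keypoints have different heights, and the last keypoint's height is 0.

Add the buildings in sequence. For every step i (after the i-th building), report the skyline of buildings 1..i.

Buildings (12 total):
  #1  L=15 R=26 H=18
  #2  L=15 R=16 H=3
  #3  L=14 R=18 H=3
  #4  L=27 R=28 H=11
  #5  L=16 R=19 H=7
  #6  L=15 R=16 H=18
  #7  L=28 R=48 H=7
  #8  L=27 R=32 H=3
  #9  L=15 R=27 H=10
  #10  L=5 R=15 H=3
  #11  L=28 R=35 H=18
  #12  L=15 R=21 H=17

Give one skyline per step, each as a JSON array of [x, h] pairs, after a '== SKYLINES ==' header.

== SKYLINES ==
[[15,18],[26,0]]
[[15,18],[26,0]]
[[14,3],[15,18],[26,0]]
[[14,3],[15,18],[26,0],[27,11],[28,0]]
[[14,3],[15,18],[26,0],[27,11],[28,0]]
[[14,3],[15,18],[26,0],[27,11],[28,0]]
[[14,3],[15,18],[26,0],[27,11],[28,7],[48,0]]
[[14,3],[15,18],[26,0],[27,11],[28,7],[48,0]]
[[14,3],[15,18],[26,10],[27,11],[28,7],[48,0]]
[[5,3],[15,18],[26,10],[27,11],[28,7],[48,0]]
[[5,3],[15,18],[26,10],[27,11],[28,18],[35,7],[48,0]]
[[5,3],[15,18],[26,10],[27,11],[28,18],[35,7],[48,0]]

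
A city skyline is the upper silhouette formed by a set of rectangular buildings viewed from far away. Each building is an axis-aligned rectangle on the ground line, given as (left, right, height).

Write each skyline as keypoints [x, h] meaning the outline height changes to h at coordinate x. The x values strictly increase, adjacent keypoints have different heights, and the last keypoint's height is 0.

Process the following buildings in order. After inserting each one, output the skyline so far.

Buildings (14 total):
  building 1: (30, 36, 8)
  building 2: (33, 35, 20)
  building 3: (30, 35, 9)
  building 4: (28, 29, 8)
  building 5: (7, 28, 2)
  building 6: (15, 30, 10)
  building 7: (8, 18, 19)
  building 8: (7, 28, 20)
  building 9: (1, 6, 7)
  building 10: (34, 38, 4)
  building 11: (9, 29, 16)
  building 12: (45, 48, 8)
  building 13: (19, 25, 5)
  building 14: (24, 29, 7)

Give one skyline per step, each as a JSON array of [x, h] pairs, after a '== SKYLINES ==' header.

== SKYLINES ==
[[30,8],[36,0]]
[[30,8],[33,20],[35,8],[36,0]]
[[30,9],[33,20],[35,8],[36,0]]
[[28,8],[29,0],[30,9],[33,20],[35,8],[36,0]]
[[7,2],[28,8],[29,0],[30,9],[33,20],[35,8],[36,0]]
[[7,2],[15,10],[30,9],[33,20],[35,8],[36,0]]
[[7,2],[8,19],[18,10],[30,9],[33,20],[35,8],[36,0]]
[[7,20],[28,10],[30,9],[33,20],[35,8],[36,0]]
[[1,7],[6,0],[7,20],[28,10],[30,9],[33,20],[35,8],[36,0]]
[[1,7],[6,0],[7,20],[28,10],[30,9],[33,20],[35,8],[36,4],[38,0]]
[[1,7],[6,0],[7,20],[28,16],[29,10],[30,9],[33,20],[35,8],[36,4],[38,0]]
[[1,7],[6,0],[7,20],[28,16],[29,10],[30,9],[33,20],[35,8],[36,4],[38,0],[45,8],[48,0]]
[[1,7],[6,0],[7,20],[28,16],[29,10],[30,9],[33,20],[35,8],[36,4],[38,0],[45,8],[48,0]]
[[1,7],[6,0],[7,20],[28,16],[29,10],[30,9],[33,20],[35,8],[36,4],[38,0],[45,8],[48,0]]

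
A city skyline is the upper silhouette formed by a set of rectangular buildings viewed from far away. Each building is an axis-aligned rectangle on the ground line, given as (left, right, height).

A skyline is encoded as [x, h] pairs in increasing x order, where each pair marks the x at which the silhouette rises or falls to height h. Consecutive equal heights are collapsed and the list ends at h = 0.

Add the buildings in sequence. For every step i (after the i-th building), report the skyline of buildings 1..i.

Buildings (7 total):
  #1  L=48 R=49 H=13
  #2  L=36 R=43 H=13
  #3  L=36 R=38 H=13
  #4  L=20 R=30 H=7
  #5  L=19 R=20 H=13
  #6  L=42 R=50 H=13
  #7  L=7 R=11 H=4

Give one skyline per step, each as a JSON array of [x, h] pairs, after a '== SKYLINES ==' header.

== SKYLINES ==
[[48,13],[49,0]]
[[36,13],[43,0],[48,13],[49,0]]
[[36,13],[43,0],[48,13],[49,0]]
[[20,7],[30,0],[36,13],[43,0],[48,13],[49,0]]
[[19,13],[20,7],[30,0],[36,13],[43,0],[48,13],[49,0]]
[[19,13],[20,7],[30,0],[36,13],[50,0]]
[[7,4],[11,0],[19,13],[20,7],[30,0],[36,13],[50,0]]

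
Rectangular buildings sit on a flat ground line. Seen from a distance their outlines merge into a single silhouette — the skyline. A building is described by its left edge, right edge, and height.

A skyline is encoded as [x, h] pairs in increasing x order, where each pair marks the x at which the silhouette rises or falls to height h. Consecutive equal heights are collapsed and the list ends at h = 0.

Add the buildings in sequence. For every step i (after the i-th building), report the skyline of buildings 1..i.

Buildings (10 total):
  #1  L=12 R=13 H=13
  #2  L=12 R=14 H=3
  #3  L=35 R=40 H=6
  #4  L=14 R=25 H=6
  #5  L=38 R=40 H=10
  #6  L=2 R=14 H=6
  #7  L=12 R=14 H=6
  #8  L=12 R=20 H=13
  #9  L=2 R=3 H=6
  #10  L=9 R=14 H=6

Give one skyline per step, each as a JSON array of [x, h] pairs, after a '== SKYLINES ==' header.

== SKYLINES ==
[[12,13],[13,0]]
[[12,13],[13,3],[14,0]]
[[12,13],[13,3],[14,0],[35,6],[40,0]]
[[12,13],[13,3],[14,6],[25,0],[35,6],[40,0]]
[[12,13],[13,3],[14,6],[25,0],[35,6],[38,10],[40,0]]
[[2,6],[12,13],[13,6],[25,0],[35,6],[38,10],[40,0]]
[[2,6],[12,13],[13,6],[25,0],[35,6],[38,10],[40,0]]
[[2,6],[12,13],[20,6],[25,0],[35,6],[38,10],[40,0]]
[[2,6],[12,13],[20,6],[25,0],[35,6],[38,10],[40,0]]
[[2,6],[12,13],[20,6],[25,0],[35,6],[38,10],[40,0]]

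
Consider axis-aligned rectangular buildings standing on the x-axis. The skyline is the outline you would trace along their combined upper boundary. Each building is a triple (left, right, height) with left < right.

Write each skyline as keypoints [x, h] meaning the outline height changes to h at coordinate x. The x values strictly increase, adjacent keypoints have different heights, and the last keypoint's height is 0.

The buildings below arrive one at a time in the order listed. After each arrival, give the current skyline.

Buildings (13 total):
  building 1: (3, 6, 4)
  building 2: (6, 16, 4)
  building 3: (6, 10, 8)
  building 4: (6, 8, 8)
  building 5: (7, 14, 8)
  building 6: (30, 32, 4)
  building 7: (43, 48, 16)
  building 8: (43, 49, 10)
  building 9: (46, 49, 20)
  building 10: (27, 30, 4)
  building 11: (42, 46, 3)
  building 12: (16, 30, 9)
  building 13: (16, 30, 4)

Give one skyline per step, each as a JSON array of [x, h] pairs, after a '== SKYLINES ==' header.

== SKYLINES ==
[[3,4],[6,0]]
[[3,4],[16,0]]
[[3,4],[6,8],[10,4],[16,0]]
[[3,4],[6,8],[10,4],[16,0]]
[[3,4],[6,8],[14,4],[16,0]]
[[3,4],[6,8],[14,4],[16,0],[30,4],[32,0]]
[[3,4],[6,8],[14,4],[16,0],[30,4],[32,0],[43,16],[48,0]]
[[3,4],[6,8],[14,4],[16,0],[30,4],[32,0],[43,16],[48,10],[49,0]]
[[3,4],[6,8],[14,4],[16,0],[30,4],[32,0],[43,16],[46,20],[49,0]]
[[3,4],[6,8],[14,4],[16,0],[27,4],[32,0],[43,16],[46,20],[49,0]]
[[3,4],[6,8],[14,4],[16,0],[27,4],[32,0],[42,3],[43,16],[46,20],[49,0]]
[[3,4],[6,8],[14,4],[16,9],[30,4],[32,0],[42,3],[43,16],[46,20],[49,0]]
[[3,4],[6,8],[14,4],[16,9],[30,4],[32,0],[42,3],[43,16],[46,20],[49,0]]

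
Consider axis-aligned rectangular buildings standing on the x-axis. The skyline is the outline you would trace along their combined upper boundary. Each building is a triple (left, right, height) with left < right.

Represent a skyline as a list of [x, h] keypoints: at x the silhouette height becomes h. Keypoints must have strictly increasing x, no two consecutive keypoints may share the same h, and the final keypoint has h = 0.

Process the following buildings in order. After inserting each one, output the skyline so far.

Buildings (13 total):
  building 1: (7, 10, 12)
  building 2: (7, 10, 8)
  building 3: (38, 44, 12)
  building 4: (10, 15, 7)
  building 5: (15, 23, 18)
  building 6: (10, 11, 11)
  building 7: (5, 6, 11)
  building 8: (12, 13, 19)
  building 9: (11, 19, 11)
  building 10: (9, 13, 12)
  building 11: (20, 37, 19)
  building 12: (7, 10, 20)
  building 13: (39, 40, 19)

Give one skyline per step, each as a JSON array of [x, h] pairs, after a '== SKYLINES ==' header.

== SKYLINES ==
[[7,12],[10,0]]
[[7,12],[10,0]]
[[7,12],[10,0],[38,12],[44,0]]
[[7,12],[10,7],[15,0],[38,12],[44,0]]
[[7,12],[10,7],[15,18],[23,0],[38,12],[44,0]]
[[7,12],[10,11],[11,7],[15,18],[23,0],[38,12],[44,0]]
[[5,11],[6,0],[7,12],[10,11],[11,7],[15,18],[23,0],[38,12],[44,0]]
[[5,11],[6,0],[7,12],[10,11],[11,7],[12,19],[13,7],[15,18],[23,0],[38,12],[44,0]]
[[5,11],[6,0],[7,12],[10,11],[12,19],[13,11],[15,18],[23,0],[38,12],[44,0]]
[[5,11],[6,0],[7,12],[12,19],[13,11],[15,18],[23,0],[38,12],[44,0]]
[[5,11],[6,0],[7,12],[12,19],[13,11],[15,18],[20,19],[37,0],[38,12],[44,0]]
[[5,11],[6,0],[7,20],[10,12],[12,19],[13,11],[15,18],[20,19],[37,0],[38,12],[44,0]]
[[5,11],[6,0],[7,20],[10,12],[12,19],[13,11],[15,18],[20,19],[37,0],[38,12],[39,19],[40,12],[44,0]]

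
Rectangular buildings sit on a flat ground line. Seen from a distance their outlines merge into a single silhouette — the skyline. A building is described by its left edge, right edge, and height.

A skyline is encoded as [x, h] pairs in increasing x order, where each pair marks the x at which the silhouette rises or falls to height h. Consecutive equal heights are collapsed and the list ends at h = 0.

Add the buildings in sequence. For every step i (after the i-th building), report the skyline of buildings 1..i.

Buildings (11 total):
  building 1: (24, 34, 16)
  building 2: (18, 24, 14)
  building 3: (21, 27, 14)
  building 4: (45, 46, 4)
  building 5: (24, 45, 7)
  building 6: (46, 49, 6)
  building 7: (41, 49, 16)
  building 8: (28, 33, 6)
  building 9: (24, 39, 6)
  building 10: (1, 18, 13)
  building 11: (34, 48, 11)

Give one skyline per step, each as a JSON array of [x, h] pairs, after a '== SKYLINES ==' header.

== SKYLINES ==
[[24,16],[34,0]]
[[18,14],[24,16],[34,0]]
[[18,14],[24,16],[34,0]]
[[18,14],[24,16],[34,0],[45,4],[46,0]]
[[18,14],[24,16],[34,7],[45,4],[46,0]]
[[18,14],[24,16],[34,7],[45,4],[46,6],[49,0]]
[[18,14],[24,16],[34,7],[41,16],[49,0]]
[[18,14],[24,16],[34,7],[41,16],[49,0]]
[[18,14],[24,16],[34,7],[41,16],[49,0]]
[[1,13],[18,14],[24,16],[34,7],[41,16],[49,0]]
[[1,13],[18,14],[24,16],[34,11],[41,16],[49,0]]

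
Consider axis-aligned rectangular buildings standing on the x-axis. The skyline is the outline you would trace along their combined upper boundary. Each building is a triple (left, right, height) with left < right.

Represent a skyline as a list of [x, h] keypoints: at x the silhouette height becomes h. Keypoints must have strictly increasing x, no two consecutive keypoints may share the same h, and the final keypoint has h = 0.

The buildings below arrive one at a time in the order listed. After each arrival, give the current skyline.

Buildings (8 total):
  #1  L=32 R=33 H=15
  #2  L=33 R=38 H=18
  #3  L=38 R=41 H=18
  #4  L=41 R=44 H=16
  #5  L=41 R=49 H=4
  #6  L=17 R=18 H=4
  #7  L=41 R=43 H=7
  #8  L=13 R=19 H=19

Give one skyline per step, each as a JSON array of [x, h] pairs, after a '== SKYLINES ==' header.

== SKYLINES ==
[[32,15],[33,0]]
[[32,15],[33,18],[38,0]]
[[32,15],[33,18],[41,0]]
[[32,15],[33,18],[41,16],[44,0]]
[[32,15],[33,18],[41,16],[44,4],[49,0]]
[[17,4],[18,0],[32,15],[33,18],[41,16],[44,4],[49,0]]
[[17,4],[18,0],[32,15],[33,18],[41,16],[44,4],[49,0]]
[[13,19],[19,0],[32,15],[33,18],[41,16],[44,4],[49,0]]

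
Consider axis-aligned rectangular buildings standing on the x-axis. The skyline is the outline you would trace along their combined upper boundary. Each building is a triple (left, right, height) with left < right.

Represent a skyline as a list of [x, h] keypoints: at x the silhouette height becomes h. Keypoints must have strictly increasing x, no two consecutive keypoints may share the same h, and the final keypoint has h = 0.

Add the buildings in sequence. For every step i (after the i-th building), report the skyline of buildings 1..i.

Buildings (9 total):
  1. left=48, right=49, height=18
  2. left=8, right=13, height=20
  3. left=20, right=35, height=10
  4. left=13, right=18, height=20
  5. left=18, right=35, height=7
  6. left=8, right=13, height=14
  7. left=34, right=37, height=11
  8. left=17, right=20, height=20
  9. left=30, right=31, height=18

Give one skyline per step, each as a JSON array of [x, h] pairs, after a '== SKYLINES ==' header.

== SKYLINES ==
[[48,18],[49,0]]
[[8,20],[13,0],[48,18],[49,0]]
[[8,20],[13,0],[20,10],[35,0],[48,18],[49,0]]
[[8,20],[18,0],[20,10],[35,0],[48,18],[49,0]]
[[8,20],[18,7],[20,10],[35,0],[48,18],[49,0]]
[[8,20],[18,7],[20,10],[35,0],[48,18],[49,0]]
[[8,20],[18,7],[20,10],[34,11],[37,0],[48,18],[49,0]]
[[8,20],[20,10],[34,11],[37,0],[48,18],[49,0]]
[[8,20],[20,10],[30,18],[31,10],[34,11],[37,0],[48,18],[49,0]]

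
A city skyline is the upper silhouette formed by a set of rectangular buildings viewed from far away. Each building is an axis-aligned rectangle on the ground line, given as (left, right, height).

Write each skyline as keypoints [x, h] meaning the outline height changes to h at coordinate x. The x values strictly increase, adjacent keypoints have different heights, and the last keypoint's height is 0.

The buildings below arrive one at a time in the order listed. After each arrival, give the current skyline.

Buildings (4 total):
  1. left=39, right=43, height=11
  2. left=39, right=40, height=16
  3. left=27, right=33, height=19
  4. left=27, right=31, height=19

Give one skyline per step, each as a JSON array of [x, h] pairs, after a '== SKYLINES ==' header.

== SKYLINES ==
[[39,11],[43,0]]
[[39,16],[40,11],[43,0]]
[[27,19],[33,0],[39,16],[40,11],[43,0]]
[[27,19],[33,0],[39,16],[40,11],[43,0]]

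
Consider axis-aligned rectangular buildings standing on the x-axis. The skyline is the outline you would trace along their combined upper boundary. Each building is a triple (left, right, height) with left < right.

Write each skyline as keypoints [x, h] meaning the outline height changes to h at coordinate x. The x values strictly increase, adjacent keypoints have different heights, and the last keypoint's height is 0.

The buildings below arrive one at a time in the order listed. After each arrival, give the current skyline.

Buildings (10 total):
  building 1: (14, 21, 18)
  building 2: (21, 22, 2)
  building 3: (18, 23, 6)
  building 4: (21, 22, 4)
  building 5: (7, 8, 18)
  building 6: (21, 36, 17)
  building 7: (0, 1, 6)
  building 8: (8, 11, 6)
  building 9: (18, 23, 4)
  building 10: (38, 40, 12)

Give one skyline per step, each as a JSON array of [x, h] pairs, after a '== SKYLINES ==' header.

== SKYLINES ==
[[14,18],[21,0]]
[[14,18],[21,2],[22,0]]
[[14,18],[21,6],[23,0]]
[[14,18],[21,6],[23,0]]
[[7,18],[8,0],[14,18],[21,6],[23,0]]
[[7,18],[8,0],[14,18],[21,17],[36,0]]
[[0,6],[1,0],[7,18],[8,0],[14,18],[21,17],[36,0]]
[[0,6],[1,0],[7,18],[8,6],[11,0],[14,18],[21,17],[36,0]]
[[0,6],[1,0],[7,18],[8,6],[11,0],[14,18],[21,17],[36,0]]
[[0,6],[1,0],[7,18],[8,6],[11,0],[14,18],[21,17],[36,0],[38,12],[40,0]]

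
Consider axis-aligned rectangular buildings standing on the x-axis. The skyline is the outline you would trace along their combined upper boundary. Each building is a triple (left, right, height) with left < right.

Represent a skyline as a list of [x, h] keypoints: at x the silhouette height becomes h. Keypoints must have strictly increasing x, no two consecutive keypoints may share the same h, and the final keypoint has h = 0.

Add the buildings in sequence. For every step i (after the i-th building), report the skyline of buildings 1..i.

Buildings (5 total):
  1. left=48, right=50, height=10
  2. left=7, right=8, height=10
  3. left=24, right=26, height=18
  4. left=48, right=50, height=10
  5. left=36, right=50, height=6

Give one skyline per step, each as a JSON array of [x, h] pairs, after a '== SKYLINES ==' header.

== SKYLINES ==
[[48,10],[50,0]]
[[7,10],[8,0],[48,10],[50,0]]
[[7,10],[8,0],[24,18],[26,0],[48,10],[50,0]]
[[7,10],[8,0],[24,18],[26,0],[48,10],[50,0]]
[[7,10],[8,0],[24,18],[26,0],[36,6],[48,10],[50,0]]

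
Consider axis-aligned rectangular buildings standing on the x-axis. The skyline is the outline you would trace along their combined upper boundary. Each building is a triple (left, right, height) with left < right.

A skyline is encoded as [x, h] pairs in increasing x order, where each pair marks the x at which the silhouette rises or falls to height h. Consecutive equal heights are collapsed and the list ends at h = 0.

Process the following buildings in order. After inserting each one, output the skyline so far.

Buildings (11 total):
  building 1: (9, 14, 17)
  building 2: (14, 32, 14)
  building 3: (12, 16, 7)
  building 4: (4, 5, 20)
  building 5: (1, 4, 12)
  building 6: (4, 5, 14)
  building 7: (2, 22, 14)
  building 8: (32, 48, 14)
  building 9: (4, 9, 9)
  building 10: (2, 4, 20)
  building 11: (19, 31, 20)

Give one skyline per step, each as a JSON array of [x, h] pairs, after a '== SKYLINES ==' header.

== SKYLINES ==
[[9,17],[14,0]]
[[9,17],[14,14],[32,0]]
[[9,17],[14,14],[32,0]]
[[4,20],[5,0],[9,17],[14,14],[32,0]]
[[1,12],[4,20],[5,0],[9,17],[14,14],[32,0]]
[[1,12],[4,20],[5,0],[9,17],[14,14],[32,0]]
[[1,12],[2,14],[4,20],[5,14],[9,17],[14,14],[32,0]]
[[1,12],[2,14],[4,20],[5,14],[9,17],[14,14],[48,0]]
[[1,12],[2,14],[4,20],[5,14],[9,17],[14,14],[48,0]]
[[1,12],[2,20],[5,14],[9,17],[14,14],[48,0]]
[[1,12],[2,20],[5,14],[9,17],[14,14],[19,20],[31,14],[48,0]]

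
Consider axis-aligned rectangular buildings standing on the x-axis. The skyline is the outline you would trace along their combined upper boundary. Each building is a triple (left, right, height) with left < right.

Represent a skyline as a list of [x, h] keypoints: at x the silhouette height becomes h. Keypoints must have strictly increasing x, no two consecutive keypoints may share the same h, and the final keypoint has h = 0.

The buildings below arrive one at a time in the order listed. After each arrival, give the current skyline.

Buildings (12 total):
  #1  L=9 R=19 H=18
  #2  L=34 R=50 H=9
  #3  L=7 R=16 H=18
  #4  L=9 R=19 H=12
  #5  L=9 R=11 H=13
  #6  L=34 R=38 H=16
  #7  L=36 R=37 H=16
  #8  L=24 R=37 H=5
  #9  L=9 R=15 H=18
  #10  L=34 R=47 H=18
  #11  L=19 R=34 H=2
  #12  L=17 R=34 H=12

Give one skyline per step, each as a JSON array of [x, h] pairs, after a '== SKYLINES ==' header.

== SKYLINES ==
[[9,18],[19,0]]
[[9,18],[19,0],[34,9],[50,0]]
[[7,18],[19,0],[34,9],[50,0]]
[[7,18],[19,0],[34,9],[50,0]]
[[7,18],[19,0],[34,9],[50,0]]
[[7,18],[19,0],[34,16],[38,9],[50,0]]
[[7,18],[19,0],[34,16],[38,9],[50,0]]
[[7,18],[19,0],[24,5],[34,16],[38,9],[50,0]]
[[7,18],[19,0],[24,5],[34,16],[38,9],[50,0]]
[[7,18],[19,0],[24,5],[34,18],[47,9],[50,0]]
[[7,18],[19,2],[24,5],[34,18],[47,9],[50,0]]
[[7,18],[19,12],[34,18],[47,9],[50,0]]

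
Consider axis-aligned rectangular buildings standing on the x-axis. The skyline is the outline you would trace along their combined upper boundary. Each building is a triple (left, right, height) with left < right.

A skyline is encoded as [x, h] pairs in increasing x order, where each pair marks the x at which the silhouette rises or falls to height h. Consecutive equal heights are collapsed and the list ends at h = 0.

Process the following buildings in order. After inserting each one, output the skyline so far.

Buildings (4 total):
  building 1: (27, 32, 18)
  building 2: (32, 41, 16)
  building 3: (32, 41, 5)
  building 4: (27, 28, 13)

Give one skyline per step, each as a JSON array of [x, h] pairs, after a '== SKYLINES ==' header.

== SKYLINES ==
[[27,18],[32,0]]
[[27,18],[32,16],[41,0]]
[[27,18],[32,16],[41,0]]
[[27,18],[32,16],[41,0]]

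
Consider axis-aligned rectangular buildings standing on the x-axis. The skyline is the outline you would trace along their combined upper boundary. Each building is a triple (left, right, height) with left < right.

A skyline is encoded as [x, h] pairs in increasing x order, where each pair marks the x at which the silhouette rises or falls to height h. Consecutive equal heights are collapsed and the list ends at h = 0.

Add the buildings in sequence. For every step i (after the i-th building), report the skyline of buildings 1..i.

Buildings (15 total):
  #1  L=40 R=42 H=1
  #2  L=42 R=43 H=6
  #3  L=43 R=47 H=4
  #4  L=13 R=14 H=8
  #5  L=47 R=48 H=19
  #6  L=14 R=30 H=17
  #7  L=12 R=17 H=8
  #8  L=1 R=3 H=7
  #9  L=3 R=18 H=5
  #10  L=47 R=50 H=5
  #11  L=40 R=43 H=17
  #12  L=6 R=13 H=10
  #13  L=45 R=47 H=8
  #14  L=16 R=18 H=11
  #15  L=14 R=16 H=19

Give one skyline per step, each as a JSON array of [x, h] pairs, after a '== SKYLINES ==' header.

== SKYLINES ==
[[40,1],[42,0]]
[[40,1],[42,6],[43,0]]
[[40,1],[42,6],[43,4],[47,0]]
[[13,8],[14,0],[40,1],[42,6],[43,4],[47,0]]
[[13,8],[14,0],[40,1],[42,6],[43,4],[47,19],[48,0]]
[[13,8],[14,17],[30,0],[40,1],[42,6],[43,4],[47,19],[48,0]]
[[12,8],[14,17],[30,0],[40,1],[42,6],[43,4],[47,19],[48,0]]
[[1,7],[3,0],[12,8],[14,17],[30,0],[40,1],[42,6],[43,4],[47,19],[48,0]]
[[1,7],[3,5],[12,8],[14,17],[30,0],[40,1],[42,6],[43,4],[47,19],[48,0]]
[[1,7],[3,5],[12,8],[14,17],[30,0],[40,1],[42,6],[43,4],[47,19],[48,5],[50,0]]
[[1,7],[3,5],[12,8],[14,17],[30,0],[40,17],[43,4],[47,19],[48,5],[50,0]]
[[1,7],[3,5],[6,10],[13,8],[14,17],[30,0],[40,17],[43,4],[47,19],[48,5],[50,0]]
[[1,7],[3,5],[6,10],[13,8],[14,17],[30,0],[40,17],[43,4],[45,8],[47,19],[48,5],[50,0]]
[[1,7],[3,5],[6,10],[13,8],[14,17],[30,0],[40,17],[43,4],[45,8],[47,19],[48,5],[50,0]]
[[1,7],[3,5],[6,10],[13,8],[14,19],[16,17],[30,0],[40,17],[43,4],[45,8],[47,19],[48,5],[50,0]]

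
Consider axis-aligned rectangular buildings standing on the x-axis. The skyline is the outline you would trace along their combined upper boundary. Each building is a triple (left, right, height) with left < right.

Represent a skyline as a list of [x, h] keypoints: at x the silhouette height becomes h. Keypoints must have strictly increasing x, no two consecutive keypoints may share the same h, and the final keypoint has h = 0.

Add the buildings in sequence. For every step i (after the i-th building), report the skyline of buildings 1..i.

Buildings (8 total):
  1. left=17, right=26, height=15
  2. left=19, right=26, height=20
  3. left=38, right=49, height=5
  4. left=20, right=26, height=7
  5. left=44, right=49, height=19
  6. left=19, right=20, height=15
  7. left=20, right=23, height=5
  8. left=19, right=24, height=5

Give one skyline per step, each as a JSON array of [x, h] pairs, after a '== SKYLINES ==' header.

== SKYLINES ==
[[17,15],[26,0]]
[[17,15],[19,20],[26,0]]
[[17,15],[19,20],[26,0],[38,5],[49,0]]
[[17,15],[19,20],[26,0],[38,5],[49,0]]
[[17,15],[19,20],[26,0],[38,5],[44,19],[49,0]]
[[17,15],[19,20],[26,0],[38,5],[44,19],[49,0]]
[[17,15],[19,20],[26,0],[38,5],[44,19],[49,0]]
[[17,15],[19,20],[26,0],[38,5],[44,19],[49,0]]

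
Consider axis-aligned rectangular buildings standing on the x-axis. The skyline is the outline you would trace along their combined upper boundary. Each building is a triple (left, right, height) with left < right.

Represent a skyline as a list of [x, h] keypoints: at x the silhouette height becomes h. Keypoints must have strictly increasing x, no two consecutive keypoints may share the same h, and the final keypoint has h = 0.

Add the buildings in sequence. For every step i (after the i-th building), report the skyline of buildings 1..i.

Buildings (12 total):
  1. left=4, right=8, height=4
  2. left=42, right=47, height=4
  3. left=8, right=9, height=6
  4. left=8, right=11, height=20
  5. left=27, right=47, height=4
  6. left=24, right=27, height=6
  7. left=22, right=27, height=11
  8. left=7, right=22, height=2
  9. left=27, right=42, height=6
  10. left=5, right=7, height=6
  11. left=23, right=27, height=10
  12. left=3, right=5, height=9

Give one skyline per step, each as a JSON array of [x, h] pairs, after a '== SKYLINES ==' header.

== SKYLINES ==
[[4,4],[8,0]]
[[4,4],[8,0],[42,4],[47,0]]
[[4,4],[8,6],[9,0],[42,4],[47,0]]
[[4,4],[8,20],[11,0],[42,4],[47,0]]
[[4,4],[8,20],[11,0],[27,4],[47,0]]
[[4,4],[8,20],[11,0],[24,6],[27,4],[47,0]]
[[4,4],[8,20],[11,0],[22,11],[27,4],[47,0]]
[[4,4],[8,20],[11,2],[22,11],[27,4],[47,0]]
[[4,4],[8,20],[11,2],[22,11],[27,6],[42,4],[47,0]]
[[4,4],[5,6],[7,4],[8,20],[11,2],[22,11],[27,6],[42,4],[47,0]]
[[4,4],[5,6],[7,4],[8,20],[11,2],[22,11],[27,6],[42,4],[47,0]]
[[3,9],[5,6],[7,4],[8,20],[11,2],[22,11],[27,6],[42,4],[47,0]]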